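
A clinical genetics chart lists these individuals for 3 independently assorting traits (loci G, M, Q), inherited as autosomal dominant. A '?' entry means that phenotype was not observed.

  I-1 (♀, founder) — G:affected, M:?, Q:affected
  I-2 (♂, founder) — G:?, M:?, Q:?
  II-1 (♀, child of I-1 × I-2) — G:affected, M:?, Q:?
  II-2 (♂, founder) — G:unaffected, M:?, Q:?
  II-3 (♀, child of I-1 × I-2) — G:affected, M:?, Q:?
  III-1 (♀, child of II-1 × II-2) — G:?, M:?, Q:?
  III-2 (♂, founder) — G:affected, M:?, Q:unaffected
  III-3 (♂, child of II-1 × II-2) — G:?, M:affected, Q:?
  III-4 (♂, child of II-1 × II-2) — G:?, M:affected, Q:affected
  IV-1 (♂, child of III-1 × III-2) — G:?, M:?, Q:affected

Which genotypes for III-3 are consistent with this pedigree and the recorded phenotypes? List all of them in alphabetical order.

G/I-1 aff ·: Gg|GG
G/I-2 ? ·: gg|Gg|GG
G/II-1 aff I-1×I-2: Gg|GG
G/II-2 un ·: gg
G/II-3 aff I-1×I-2: Gg|GG
G/III-1 ? II-1×II-2: gg|Gg
G/III-2 aff ·: Gg|GG
G/III-3 ? II-1×II-2: gg|Gg
G/III-4 ? II-1×II-2: gg|Gg
G/IV-1 ? III-1×III-2: gg|Gg|GG
⇒ G over [I-1,I-2,II-1,II-2,II-3,III-1,III-2,III-3,III-4,IV-1]: 291 consistent
M/I-1 ? ·: mm|Mm|MM
M/I-2 ? ·: mm|Mm|MM
M/II-1 ? I-1×I-2: mm|Mm|MM
M/II-2 ? ·: mm|Mm|MM
M/II-3 ? I-1×I-2: mm|Mm|MM
M/III-1 ? II-1×II-2: mm|Mm|MM
M/III-2 ? ·: mm|Mm|MM
M/III-3 aff II-1×II-2: Mm|MM
M/III-4 aff II-1×II-2: Mm|MM
M/IV-1 ? III-1×III-2: mm|Mm|MM
⇒ M over [I-1,I-2,II-1,II-2,II-3,III-1,III-2,III-3,III-4,IV-1]: 2079 consistent
Q/I-1 aff ·: Qq|QQ
Q/I-2 ? ·: qq|Qq|QQ
Q/II-1 ? I-1×I-2: qq|Qq|QQ
Q/II-2 ? ·: qq|Qq|QQ
Q/II-3 ? I-1×I-2: qq|Qq|QQ
Q/III-1 ? II-1×II-2: Qq|QQ
Q/III-2 un ·: qq
Q/III-3 ? II-1×II-2: qq|Qq|QQ
Q/III-4 aff II-1×II-2: Qq|QQ
Q/IV-1 aff III-1×III-2: Qq
⇒ Q over [I-1,I-2,II-1,II-2,II-3,III-1,III-2,III-3,III-4,IV-1]: 315 consistent

III-3 ∈ {Gg MM QQ, Gg MM Qq, Gg MM qq, Gg Mm QQ, Gg Mm Qq, Gg Mm qq, gg MM QQ, gg MM Qq, gg MM qq, gg Mm QQ, gg Mm Qq, gg Mm qq}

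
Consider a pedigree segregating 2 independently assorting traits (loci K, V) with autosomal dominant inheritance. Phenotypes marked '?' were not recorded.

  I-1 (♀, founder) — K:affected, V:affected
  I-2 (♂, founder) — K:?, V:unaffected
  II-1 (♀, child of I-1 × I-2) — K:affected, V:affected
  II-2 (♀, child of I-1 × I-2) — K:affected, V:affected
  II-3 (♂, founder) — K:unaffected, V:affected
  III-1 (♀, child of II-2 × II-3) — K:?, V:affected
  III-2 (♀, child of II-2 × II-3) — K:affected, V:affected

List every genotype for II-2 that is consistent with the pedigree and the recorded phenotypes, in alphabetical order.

II-2 ∈ {KK Vv, Kk Vv}

K/I-1 aff ·: Kk|KK
K/I-2 ? ·: kk|Kk|KK
K/II-1 aff I-1×I-2: Kk|KK
K/II-2 aff I-1×I-2: Kk|KK
K/II-3 un ·: kk
K/III-1 ? II-2×II-3: kk|Kk
K/III-2 aff II-2×II-3: Kk
⇒ K over [I-1,I-2,II-1,II-2,II-3,III-1,III-2]: 23 consistent
V/I-1 aff ·: Vv|VV
V/I-2 un ·: vv
V/II-1 aff I-1×I-2: Vv
V/II-2 aff I-1×I-2: Vv
V/II-3 aff ·: Vv|VV
V/III-1 aff II-2×II-3: Vv|VV
V/III-2 aff II-2×II-3: Vv|VV
⇒ V over [I-1,I-2,II-1,II-2,II-3,III-1,III-2]: 16 consistent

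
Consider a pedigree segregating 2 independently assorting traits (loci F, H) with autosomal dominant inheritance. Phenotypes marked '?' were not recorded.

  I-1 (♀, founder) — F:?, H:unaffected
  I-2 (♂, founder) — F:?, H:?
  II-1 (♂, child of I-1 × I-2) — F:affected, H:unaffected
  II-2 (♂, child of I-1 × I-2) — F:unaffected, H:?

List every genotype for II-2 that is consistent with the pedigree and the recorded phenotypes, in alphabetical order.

F/I-1 ? ·: ff|Ff
F/I-2 ? ·: ff|Ff
F/II-1 aff I-1×I-2: Ff|FF
F/II-2 un I-1×I-2: ff
⇒ F over [I-1,I-2,II-1,II-2]: 4 consistent
H/I-1 un ·: hh
H/I-2 ? ·: hh|Hh
H/II-1 un I-1×I-2: hh
H/II-2 ? I-1×I-2: hh|Hh
⇒ H over [I-1,I-2,II-1,II-2]: 3 consistent

II-2 ∈ {ff Hh, ff hh}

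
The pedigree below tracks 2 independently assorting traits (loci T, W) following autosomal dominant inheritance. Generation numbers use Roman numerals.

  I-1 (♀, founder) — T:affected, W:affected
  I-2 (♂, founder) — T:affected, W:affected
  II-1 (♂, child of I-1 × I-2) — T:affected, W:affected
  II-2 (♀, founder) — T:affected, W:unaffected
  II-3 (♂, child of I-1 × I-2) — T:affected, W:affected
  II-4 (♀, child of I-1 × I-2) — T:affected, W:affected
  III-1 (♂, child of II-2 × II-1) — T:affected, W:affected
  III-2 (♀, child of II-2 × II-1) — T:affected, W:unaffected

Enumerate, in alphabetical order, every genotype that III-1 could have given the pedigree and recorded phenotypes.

III-1 ∈ {TT Ww, Tt Ww}

T/I-1 aff ·: Tt|TT
T/I-2 aff ·: Tt|TT
T/II-1 aff I-1×I-2: Tt|TT
T/II-2 aff ·: Tt|TT
T/II-3 aff I-1×I-2: Tt|TT
T/II-4 aff I-1×I-2: Tt|TT
T/III-1 aff II-2×II-1: Tt|TT
T/III-2 aff II-2×II-1: Tt|TT
⇒ T over [I-1,I-2,II-1,II-2,II-3,II-4,III-1,III-2]: 161 consistent
W/I-1 aff ·: Ww|WW
W/I-2 aff ·: Ww|WW
W/II-1 aff I-1×I-2: Ww
W/II-2 un ·: ww
W/II-3 aff I-1×I-2: Ww|WW
W/II-4 aff I-1×I-2: Ww|WW
W/III-1 aff II-2×II-1: Ww
W/III-2 un II-2×II-1: ww
⇒ W over [I-1,I-2,II-1,II-2,II-3,II-4,III-1,III-2]: 12 consistent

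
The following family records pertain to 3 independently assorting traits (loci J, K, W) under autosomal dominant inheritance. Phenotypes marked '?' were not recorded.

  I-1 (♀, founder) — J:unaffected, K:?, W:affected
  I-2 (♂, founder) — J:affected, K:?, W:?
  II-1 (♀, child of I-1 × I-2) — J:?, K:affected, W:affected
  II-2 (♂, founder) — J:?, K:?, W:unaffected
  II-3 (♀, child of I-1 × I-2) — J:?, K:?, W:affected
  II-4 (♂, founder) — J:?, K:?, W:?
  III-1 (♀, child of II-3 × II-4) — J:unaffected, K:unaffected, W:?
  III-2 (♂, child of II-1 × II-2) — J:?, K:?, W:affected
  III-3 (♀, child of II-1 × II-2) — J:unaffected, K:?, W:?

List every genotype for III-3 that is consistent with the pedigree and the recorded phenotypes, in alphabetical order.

J/I-1 un ·: jj
J/I-2 aff ·: Jj|JJ
J/II-1 ? I-1×I-2: jj|Jj
J/II-2 ? ·: jj|Jj
J/II-3 ? I-1×I-2: jj|Jj
J/II-4 ? ·: jj|Jj
J/III-1 un II-3×II-4: jj
J/III-2 ? II-1×II-2: jj|Jj|JJ
J/III-3 un II-1×II-2: jj
⇒ J over [I-1,I-2,II-1,II-2,II-3,II-4,III-1,III-2,III-3]: 42 consistent
K/I-1 ? ·: kk|Kk|KK
K/I-2 ? ·: kk|Kk|KK
K/II-1 aff I-1×I-2: Kk|KK
K/II-2 ? ·: kk|Kk|KK
K/II-3 ? I-1×I-2: kk|Kk
K/II-4 ? ·: kk|Kk
K/III-1 un II-3×II-4: kk
K/III-2 ? II-1×II-2: kk|Kk|KK
K/III-3 ? II-1×II-2: kk|Kk|KK
⇒ K over [I-1,I-2,II-1,II-2,II-3,II-4,III-1,III-2,III-3]: 388 consistent
W/I-1 aff ·: Ww|WW
W/I-2 ? ·: ww|Ww|WW
W/II-1 aff I-1×I-2: Ww|WW
W/II-2 un ·: ww
W/II-3 aff I-1×I-2: Ww|WW
W/II-4 ? ·: ww|Ww|WW
W/III-1 ? II-3×II-4: ww|Ww|WW
W/III-2 aff II-1×II-2: Ww
W/III-3 ? II-1×II-2: ww|Ww
⇒ W over [I-1,I-2,II-1,II-2,II-3,II-4,III-1,III-2,III-3]: 131 consistent

III-3 ∈ {jj KK Ww, jj KK ww, jj Kk Ww, jj Kk ww, jj kk Ww, jj kk ww}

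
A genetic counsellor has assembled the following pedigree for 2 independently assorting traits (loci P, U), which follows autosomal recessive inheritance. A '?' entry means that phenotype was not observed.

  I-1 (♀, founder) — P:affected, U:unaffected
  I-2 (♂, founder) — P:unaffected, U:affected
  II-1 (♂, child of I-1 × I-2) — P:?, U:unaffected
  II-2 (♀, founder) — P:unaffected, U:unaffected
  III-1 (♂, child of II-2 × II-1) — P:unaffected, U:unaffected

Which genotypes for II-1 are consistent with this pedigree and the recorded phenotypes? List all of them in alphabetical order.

P/I-1 aff ·: pp
P/I-2 un ·: PP|Pp
P/II-1 ? I-1×I-2: Pp|pp
P/II-2 un ·: PP|Pp
P/III-1 un II-2×II-1: PP|Pp
⇒ P over [I-1,I-2,II-1,II-2,III-1]: 10 consistent
U/I-1 un ·: UU|Uu
U/I-2 aff ·: uu
U/II-1 un I-1×I-2: Uu
U/II-2 un ·: UU|Uu
U/III-1 un II-2×II-1: UU|Uu
⇒ U over [I-1,I-2,II-1,II-2,III-1]: 8 consistent

II-1 ∈ {Pp Uu, pp Uu}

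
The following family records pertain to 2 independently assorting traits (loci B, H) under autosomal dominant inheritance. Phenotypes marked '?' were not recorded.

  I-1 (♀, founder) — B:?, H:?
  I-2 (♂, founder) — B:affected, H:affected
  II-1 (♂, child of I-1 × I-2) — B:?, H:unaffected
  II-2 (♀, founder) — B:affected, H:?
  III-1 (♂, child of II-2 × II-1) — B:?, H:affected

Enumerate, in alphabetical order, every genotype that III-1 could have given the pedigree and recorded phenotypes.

III-1 ∈ {BB Hh, Bb Hh, bb Hh}

B/I-1 ? ·: bb|Bb|BB
B/I-2 aff ·: Bb|BB
B/II-1 ? I-1×I-2: bb|Bb|BB
B/II-2 aff ·: Bb|BB
B/III-1 ? II-2×II-1: bb|Bb|BB
⇒ B over [I-1,I-2,II-1,II-2,III-1]: 43 consistent
H/I-1 ? ·: hh|Hh
H/I-2 aff ·: Hh
H/II-1 un I-1×I-2: hh
H/II-2 ? ·: Hh|HH
H/III-1 aff II-2×II-1: Hh
⇒ H over [I-1,I-2,II-1,II-2,III-1]: 4 consistent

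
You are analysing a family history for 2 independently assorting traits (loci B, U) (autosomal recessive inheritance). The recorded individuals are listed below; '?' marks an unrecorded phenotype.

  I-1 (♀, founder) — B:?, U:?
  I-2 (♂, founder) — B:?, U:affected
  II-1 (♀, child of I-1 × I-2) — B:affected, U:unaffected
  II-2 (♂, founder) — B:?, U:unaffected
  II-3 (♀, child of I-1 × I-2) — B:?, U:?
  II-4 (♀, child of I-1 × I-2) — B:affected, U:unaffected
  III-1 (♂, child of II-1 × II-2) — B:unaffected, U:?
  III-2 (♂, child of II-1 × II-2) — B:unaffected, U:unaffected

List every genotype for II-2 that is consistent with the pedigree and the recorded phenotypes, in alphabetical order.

B/I-1 ? ·: Bb|bb
B/I-2 ? ·: Bb|bb
B/II-1 aff I-1×I-2: bb
B/II-2 ? ·: BB|Bb
B/II-3 ? I-1×I-2: BB|Bb|bb
B/II-4 aff I-1×I-2: bb
B/III-1 un II-1×II-2: Bb
B/III-2 un II-1×II-2: Bb
⇒ B over [I-1,I-2,II-1,II-2,II-3,II-4,III-1,III-2]: 16 consistent
U/I-1 ? ·: UU|Uu
U/I-2 aff ·: uu
U/II-1 un I-1×I-2: Uu
U/II-2 un ·: UU|Uu
U/II-3 ? I-1×I-2: Uu|uu
U/II-4 un I-1×I-2: Uu
U/III-1 ? II-1×II-2: UU|Uu|uu
U/III-2 un II-1×II-2: UU|Uu
⇒ U over [I-1,I-2,II-1,II-2,II-3,II-4,III-1,III-2]: 30 consistent

II-2 ∈ {BB UU, BB Uu, Bb UU, Bb Uu}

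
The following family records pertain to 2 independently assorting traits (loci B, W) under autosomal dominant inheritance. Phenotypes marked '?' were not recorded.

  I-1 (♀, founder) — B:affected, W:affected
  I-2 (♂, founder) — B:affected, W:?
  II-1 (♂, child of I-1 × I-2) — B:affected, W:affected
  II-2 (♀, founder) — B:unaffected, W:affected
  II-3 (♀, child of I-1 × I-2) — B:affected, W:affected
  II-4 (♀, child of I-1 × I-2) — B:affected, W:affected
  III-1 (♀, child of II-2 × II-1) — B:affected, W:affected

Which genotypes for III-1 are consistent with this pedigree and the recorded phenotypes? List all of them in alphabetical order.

B/I-1 aff ·: Bb|BB
B/I-2 aff ·: Bb|BB
B/II-1 aff I-1×I-2: Bb|BB
B/II-2 un ·: bb
B/II-3 aff I-1×I-2: Bb|BB
B/II-4 aff I-1×I-2: Bb|BB
B/III-1 aff II-2×II-1: Bb
⇒ B over [I-1,I-2,II-1,II-2,II-3,II-4,III-1]: 25 consistent
W/I-1 aff ·: Ww|WW
W/I-2 ? ·: ww|Ww|WW
W/II-1 aff I-1×I-2: Ww|WW
W/II-2 aff ·: Ww|WW
W/II-3 aff I-1×I-2: Ww|WW
W/II-4 aff I-1×I-2: Ww|WW
W/III-1 aff II-2×II-1: Ww|WW
⇒ W over [I-1,I-2,II-1,II-2,II-3,II-4,III-1]: 95 consistent

III-1 ∈ {Bb WW, Bb Ww}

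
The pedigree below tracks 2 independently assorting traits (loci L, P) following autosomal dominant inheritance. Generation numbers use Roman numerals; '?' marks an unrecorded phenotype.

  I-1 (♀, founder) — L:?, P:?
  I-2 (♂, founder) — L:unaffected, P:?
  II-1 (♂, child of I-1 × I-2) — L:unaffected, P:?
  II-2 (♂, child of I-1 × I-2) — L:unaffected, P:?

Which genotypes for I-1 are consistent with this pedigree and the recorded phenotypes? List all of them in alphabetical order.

L/I-1 ? ·: ll|Ll
L/I-2 un ·: ll
L/II-1 un I-1×I-2: ll
L/II-2 un I-1×I-2: ll
⇒ L over [I-1,I-2,II-1,II-2]: 2 consistent
P/I-1 ? ·: pp|Pp|PP
P/I-2 ? ·: pp|Pp|PP
P/II-1 ? I-1×I-2: pp|Pp|PP
P/II-2 ? I-1×I-2: pp|Pp|PP
⇒ P over [I-1,I-2,II-1,II-2]: 29 consistent

I-1 ∈ {Ll PP, Ll Pp, Ll pp, ll PP, ll Pp, ll pp}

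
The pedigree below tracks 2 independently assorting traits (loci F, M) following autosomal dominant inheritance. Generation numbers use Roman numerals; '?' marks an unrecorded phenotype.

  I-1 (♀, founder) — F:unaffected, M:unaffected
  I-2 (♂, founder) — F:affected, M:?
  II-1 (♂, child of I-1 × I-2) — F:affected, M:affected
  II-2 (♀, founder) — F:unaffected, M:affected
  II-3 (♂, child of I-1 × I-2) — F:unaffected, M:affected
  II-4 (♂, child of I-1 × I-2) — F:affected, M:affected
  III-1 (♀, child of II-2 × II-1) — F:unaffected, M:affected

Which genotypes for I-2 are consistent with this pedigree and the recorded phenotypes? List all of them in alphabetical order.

I-2 ∈ {Ff MM, Ff Mm}

F/I-1 un ·: ff
F/I-2 aff ·: Ff
F/II-1 aff I-1×I-2: Ff
F/II-2 un ·: ff
F/II-3 un I-1×I-2: ff
F/II-4 aff I-1×I-2: Ff
F/III-1 un II-2×II-1: ff
⇒ F over [I-1,I-2,II-1,II-2,II-3,II-4,III-1]: 1 consistent
M/I-1 un ·: mm
M/I-2 ? ·: Mm|MM
M/II-1 aff I-1×I-2: Mm
M/II-2 aff ·: Mm|MM
M/II-3 aff I-1×I-2: Mm
M/II-4 aff I-1×I-2: Mm
M/III-1 aff II-2×II-1: Mm|MM
⇒ M over [I-1,I-2,II-1,II-2,II-3,II-4,III-1]: 8 consistent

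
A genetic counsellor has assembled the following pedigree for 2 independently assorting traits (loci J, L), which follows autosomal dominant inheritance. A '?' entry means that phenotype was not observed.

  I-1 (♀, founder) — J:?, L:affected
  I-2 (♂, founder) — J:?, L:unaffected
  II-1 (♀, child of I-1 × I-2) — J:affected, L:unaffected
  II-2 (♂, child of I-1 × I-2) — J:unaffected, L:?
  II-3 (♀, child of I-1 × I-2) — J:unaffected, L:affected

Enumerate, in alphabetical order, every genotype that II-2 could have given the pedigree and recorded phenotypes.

J/I-1 ? ·: jj|Jj
J/I-2 ? ·: jj|Jj
J/II-1 aff I-1×I-2: Jj|JJ
J/II-2 un I-1×I-2: jj
J/II-3 un I-1×I-2: jj
⇒ J over [I-1,I-2,II-1,II-2,II-3]: 4 consistent
L/I-1 aff ·: Ll
L/I-2 un ·: ll
L/II-1 un I-1×I-2: ll
L/II-2 ? I-1×I-2: ll|Ll
L/II-3 aff I-1×I-2: Ll
⇒ L over [I-1,I-2,II-1,II-2,II-3]: 2 consistent

II-2 ∈ {jj Ll, jj ll}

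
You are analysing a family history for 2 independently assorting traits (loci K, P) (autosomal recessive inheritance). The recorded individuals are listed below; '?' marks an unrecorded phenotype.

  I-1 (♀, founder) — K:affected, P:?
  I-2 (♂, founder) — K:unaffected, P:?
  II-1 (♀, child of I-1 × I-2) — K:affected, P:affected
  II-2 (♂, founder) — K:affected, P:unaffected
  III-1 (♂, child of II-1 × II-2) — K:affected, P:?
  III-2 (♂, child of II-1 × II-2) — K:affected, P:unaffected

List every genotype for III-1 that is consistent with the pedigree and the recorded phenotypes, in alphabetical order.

III-1 ∈ {kk Pp, kk pp}

K/I-1 aff ·: kk
K/I-2 un ·: Kk
K/II-1 aff I-1×I-2: kk
K/II-2 aff ·: kk
K/III-1 aff II-1×II-2: kk
K/III-2 aff II-1×II-2: kk
⇒ K over [I-1,I-2,II-1,II-2,III-1,III-2]: 1 consistent
P/I-1 ? ·: Pp|pp
P/I-2 ? ·: Pp|pp
P/II-1 aff I-1×I-2: pp
P/II-2 un ·: PP|Pp
P/III-1 ? II-1×II-2: Pp|pp
P/III-2 un II-1×II-2: Pp
⇒ P over [I-1,I-2,II-1,II-2,III-1,III-2]: 12 consistent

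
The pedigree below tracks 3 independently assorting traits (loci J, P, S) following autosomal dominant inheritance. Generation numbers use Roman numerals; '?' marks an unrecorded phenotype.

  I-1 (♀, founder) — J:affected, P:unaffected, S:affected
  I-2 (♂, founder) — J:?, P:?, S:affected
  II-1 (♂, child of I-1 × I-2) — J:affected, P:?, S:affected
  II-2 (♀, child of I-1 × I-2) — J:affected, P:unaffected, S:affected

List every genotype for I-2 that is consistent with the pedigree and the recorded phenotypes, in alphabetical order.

I-2 ∈ {JJ Pp SS, JJ Pp Ss, JJ pp SS, JJ pp Ss, Jj Pp SS, Jj Pp Ss, Jj pp SS, Jj pp Ss, jj Pp SS, jj Pp Ss, jj pp SS, jj pp Ss}

J/I-1 aff ·: Jj|JJ
J/I-2 ? ·: jj|Jj|JJ
J/II-1 aff I-1×I-2: Jj|JJ
J/II-2 aff I-1×I-2: Jj|JJ
⇒ J over [I-1,I-2,II-1,II-2]: 15 consistent
P/I-1 un ·: pp
P/I-2 ? ·: pp|Pp
P/II-1 ? I-1×I-2: pp|Pp
P/II-2 un I-1×I-2: pp
⇒ P over [I-1,I-2,II-1,II-2]: 3 consistent
S/I-1 aff ·: Ss|SS
S/I-2 aff ·: Ss|SS
S/II-1 aff I-1×I-2: Ss|SS
S/II-2 aff I-1×I-2: Ss|SS
⇒ S over [I-1,I-2,II-1,II-2]: 13 consistent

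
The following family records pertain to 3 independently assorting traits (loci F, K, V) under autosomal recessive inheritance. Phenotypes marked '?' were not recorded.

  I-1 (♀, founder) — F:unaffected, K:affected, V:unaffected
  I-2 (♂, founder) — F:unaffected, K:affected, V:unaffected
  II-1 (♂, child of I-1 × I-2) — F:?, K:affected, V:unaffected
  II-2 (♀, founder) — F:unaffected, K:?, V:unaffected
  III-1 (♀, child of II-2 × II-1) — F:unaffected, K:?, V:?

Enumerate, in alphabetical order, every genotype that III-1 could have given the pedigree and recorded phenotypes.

III-1 ∈ {FF Kk VV, FF Kk Vv, FF Kk vv, FF kk VV, FF kk Vv, FF kk vv, Ff Kk VV, Ff Kk Vv, Ff Kk vv, Ff kk VV, Ff kk Vv, Ff kk vv}

F/I-1 un ·: FF|Ff
F/I-2 un ·: FF|Ff
F/II-1 ? I-1×I-2: FF|Ff|ff
F/II-2 un ·: FF|Ff
F/III-1 un II-2×II-1: FF|Ff
⇒ F over [I-1,I-2,II-1,II-2,III-1]: 26 consistent
K/I-1 aff ·: kk
K/I-2 aff ·: kk
K/II-1 aff I-1×I-2: kk
K/II-2 ? ·: KK|Kk|kk
K/III-1 ? II-2×II-1: Kk|kk
⇒ K over [I-1,I-2,II-1,II-2,III-1]: 4 consistent
V/I-1 un ·: VV|Vv
V/I-2 un ·: VV|Vv
V/II-1 un I-1×I-2: VV|Vv
V/II-2 un ·: VV|Vv
V/III-1 ? II-2×II-1: VV|Vv|vv
⇒ V over [I-1,I-2,II-1,II-2,III-1]: 27 consistent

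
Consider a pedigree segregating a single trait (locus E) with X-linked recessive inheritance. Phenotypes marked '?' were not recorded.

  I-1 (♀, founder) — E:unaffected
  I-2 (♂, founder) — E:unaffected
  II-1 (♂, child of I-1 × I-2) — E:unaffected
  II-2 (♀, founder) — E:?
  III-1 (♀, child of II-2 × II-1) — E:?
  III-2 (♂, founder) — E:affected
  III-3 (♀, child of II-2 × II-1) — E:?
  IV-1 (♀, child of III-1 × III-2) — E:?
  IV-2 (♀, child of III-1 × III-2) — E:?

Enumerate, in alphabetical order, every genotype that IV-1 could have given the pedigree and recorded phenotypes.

IV-1 ∈ {X^EX^e, X^eX^e}

E/I-1 un ·: X^EX^E|X^EX^e
E/I-2 un ·: X^EY
E/II-1 un I-1×I-2: X^EY
E/II-2 ? ·: X^EX^E|X^EX^e|X^eX^e
E/III-1 ? II-2×II-1: X^EX^E|X^EX^e
E/III-2 aff ·: X^eY
E/III-3 ? II-2×II-1: X^EX^E|X^EX^e
E/IV-1 ? III-1×III-2: X^EX^e|X^eX^e
E/IV-2 ? III-1×III-2: X^EX^e|X^eX^e
⇒ E over [I-1,I-2,II-1,II-2,III-1,III-2,III-3,IV-1,IV-2]: 30 consistent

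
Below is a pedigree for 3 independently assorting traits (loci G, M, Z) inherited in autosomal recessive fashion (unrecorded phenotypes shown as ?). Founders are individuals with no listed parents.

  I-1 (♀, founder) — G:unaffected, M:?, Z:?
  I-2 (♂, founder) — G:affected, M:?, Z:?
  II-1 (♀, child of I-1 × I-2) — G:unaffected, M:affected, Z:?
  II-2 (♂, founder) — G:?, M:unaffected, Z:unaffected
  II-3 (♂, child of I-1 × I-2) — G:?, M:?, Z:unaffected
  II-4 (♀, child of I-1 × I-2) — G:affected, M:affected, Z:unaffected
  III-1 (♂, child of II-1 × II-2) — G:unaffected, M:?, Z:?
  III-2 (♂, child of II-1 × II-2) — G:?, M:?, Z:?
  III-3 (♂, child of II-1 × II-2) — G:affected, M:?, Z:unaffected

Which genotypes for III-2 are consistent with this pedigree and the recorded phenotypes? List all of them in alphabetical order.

III-2 ∈ {GG Mm ZZ, GG Mm Zz, GG Mm zz, GG mm ZZ, GG mm Zz, GG mm zz, Gg Mm ZZ, Gg Mm Zz, Gg Mm zz, Gg mm ZZ, Gg mm Zz, Gg mm zz, gg Mm ZZ, gg Mm Zz, gg Mm zz, gg mm ZZ, gg mm Zz, gg mm zz}

G/I-1 un ·: Gg
G/I-2 aff ·: gg
G/II-1 un I-1×I-2: Gg
G/II-2 ? ·: Gg|gg
G/II-3 ? I-1×I-2: Gg|gg
G/II-4 aff I-1×I-2: gg
G/III-1 un II-1×II-2: GG|Gg
G/III-2 ? II-1×II-2: GG|Gg|gg
G/III-3 aff II-1×II-2: gg
⇒ G over [I-1,I-2,II-1,II-2,II-3,II-4,III-1,III-2,III-3]: 16 consistent
M/I-1 ? ·: Mm|mm
M/I-2 ? ·: Mm|mm
M/II-1 aff I-1×I-2: mm
M/II-2 un ·: MM|Mm
M/II-3 ? I-1×I-2: MM|Mm|mm
M/II-4 aff I-1×I-2: mm
M/III-1 ? II-1×II-2: Mm|mm
M/III-2 ? II-1×II-2: Mm|mm
M/III-3 ? II-1×II-2: Mm|mm
⇒ M over [I-1,I-2,II-1,II-2,II-3,II-4,III-1,III-2,III-3]: 72 consistent
Z/I-1 ? ·: ZZ|Zz|zz
Z/I-2 ? ·: ZZ|Zz|zz
Z/II-1 ? I-1×I-2: ZZ|Zz|zz
Z/II-2 un ·: ZZ|Zz
Z/II-3 un I-1×I-2: ZZ|Zz
Z/II-4 un I-1×I-2: ZZ|Zz
Z/III-1 ? II-1×II-2: ZZ|Zz|zz
Z/III-2 ? II-1×II-2: ZZ|Zz|zz
Z/III-3 un II-1×II-2: ZZ|Zz
⇒ Z over [I-1,I-2,II-1,II-2,II-3,II-4,III-1,III-2,III-3]: 563 consistent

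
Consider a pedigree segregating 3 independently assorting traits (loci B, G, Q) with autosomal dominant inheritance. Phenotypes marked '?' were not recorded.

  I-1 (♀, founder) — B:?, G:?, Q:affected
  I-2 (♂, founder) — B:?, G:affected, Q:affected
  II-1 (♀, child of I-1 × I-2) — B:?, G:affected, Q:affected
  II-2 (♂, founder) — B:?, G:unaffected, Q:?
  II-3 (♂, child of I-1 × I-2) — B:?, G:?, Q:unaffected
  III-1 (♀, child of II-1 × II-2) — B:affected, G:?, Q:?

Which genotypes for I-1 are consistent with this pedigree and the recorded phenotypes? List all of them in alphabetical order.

I-1 ∈ {BB GG Qq, BB Gg Qq, BB gg Qq, Bb GG Qq, Bb Gg Qq, Bb gg Qq, bb GG Qq, bb Gg Qq, bb gg Qq}

B/I-1 ? ·: bb|Bb|BB
B/I-2 ? ·: bb|Bb|BB
B/II-1 ? I-1×I-2: bb|Bb|BB
B/II-2 ? ·: bb|Bb|BB
B/II-3 ? I-1×I-2: bb|Bb|BB
B/III-1 aff II-1×II-2: Bb|BB
⇒ B over [I-1,I-2,II-1,II-2,II-3,III-1]: 113 consistent
G/I-1 ? ·: gg|Gg|GG
G/I-2 aff ·: Gg|GG
G/II-1 aff I-1×I-2: Gg|GG
G/II-2 un ·: gg
G/II-3 ? I-1×I-2: gg|Gg|GG
G/III-1 ? II-1×II-2: gg|Gg
⇒ G over [I-1,I-2,II-1,II-2,II-3,III-1]: 28 consistent
Q/I-1 aff ·: Qq
Q/I-2 aff ·: Qq
Q/II-1 aff I-1×I-2: Qq|QQ
Q/II-2 ? ·: qq|Qq|QQ
Q/II-3 un I-1×I-2: qq
Q/III-1 ? II-1×II-2: qq|Qq|QQ
⇒ Q over [I-1,I-2,II-1,II-2,II-3,III-1]: 11 consistent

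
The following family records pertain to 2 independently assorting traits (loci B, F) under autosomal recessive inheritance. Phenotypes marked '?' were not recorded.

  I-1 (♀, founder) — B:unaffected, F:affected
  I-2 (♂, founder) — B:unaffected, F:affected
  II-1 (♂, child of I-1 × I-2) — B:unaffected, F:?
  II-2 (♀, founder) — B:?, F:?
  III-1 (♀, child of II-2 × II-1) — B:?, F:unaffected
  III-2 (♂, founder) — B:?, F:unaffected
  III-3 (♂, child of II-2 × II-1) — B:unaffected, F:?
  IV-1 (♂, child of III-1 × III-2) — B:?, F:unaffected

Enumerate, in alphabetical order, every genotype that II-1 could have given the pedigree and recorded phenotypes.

II-1 ∈ {BB ff, Bb ff}

B/I-1 un ·: BB|Bb
B/I-2 un ·: BB|Bb
B/II-1 un I-1×I-2: BB|Bb
B/II-2 ? ·: BB|Bb|bb
B/III-1 ? II-2×II-1: BB|Bb|bb
B/III-2 ? ·: BB|Bb|bb
B/III-3 un II-2×II-1: BB|Bb
B/IV-1 ? III-1×III-2: BB|Bb|bb
⇒ B over [I-1,I-2,II-1,II-2,III-1,III-2,III-3,IV-1]: 321 consistent
F/I-1 aff ·: ff
F/I-2 aff ·: ff
F/II-1 ? I-1×I-2: ff
F/II-2 ? ·: FF|Ff
F/III-1 un II-2×II-1: Ff
F/III-2 un ·: FF|Ff
F/III-3 ? II-2×II-1: Ff|ff
F/IV-1 un III-1×III-2: FF|Ff
⇒ F over [I-1,I-2,II-1,II-2,III-1,III-2,III-3,IV-1]: 12 consistent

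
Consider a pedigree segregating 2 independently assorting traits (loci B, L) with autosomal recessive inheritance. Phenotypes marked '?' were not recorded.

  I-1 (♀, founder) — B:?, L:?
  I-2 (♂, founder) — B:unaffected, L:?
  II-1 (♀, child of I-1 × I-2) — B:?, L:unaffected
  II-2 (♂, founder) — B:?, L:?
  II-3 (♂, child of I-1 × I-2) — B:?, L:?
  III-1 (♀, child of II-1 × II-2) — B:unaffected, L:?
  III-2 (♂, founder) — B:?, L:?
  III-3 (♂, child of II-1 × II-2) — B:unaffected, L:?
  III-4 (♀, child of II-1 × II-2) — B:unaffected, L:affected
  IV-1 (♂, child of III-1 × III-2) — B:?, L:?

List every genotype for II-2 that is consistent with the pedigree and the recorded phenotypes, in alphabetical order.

II-2 ∈ {BB Ll, BB ll, Bb Ll, Bb ll, bb Ll, bb ll}

B/I-1 ? ·: BB|Bb|bb
B/I-2 un ·: BB|Bb
B/II-1 ? I-1×I-2: BB|Bb|bb
B/II-2 ? ·: BB|Bb|bb
B/II-3 ? I-1×I-2: BB|Bb|bb
B/III-1 un II-1×II-2: BB|Bb
B/III-2 ? ·: BB|Bb|bb
B/III-3 un II-1×II-2: BB|Bb
B/III-4 un II-1×II-2: BB|Bb
B/IV-1 ? III-1×III-2: BB|Bb|bb
⇒ B over [I-1,I-2,II-1,II-2,II-3,III-1,III-2,III-3,III-4,IV-1]: 1460 consistent
L/I-1 ? ·: LL|Ll|ll
L/I-2 ? ·: LL|Ll|ll
L/II-1 un I-1×I-2: Ll
L/II-2 ? ·: Ll|ll
L/II-3 ? I-1×I-2: LL|Ll|ll
L/III-1 ? II-1×II-2: LL|Ll|ll
L/III-2 ? ·: LL|Ll|ll
L/III-3 ? II-1×II-2: LL|Ll|ll
L/III-4 aff II-1×II-2: ll
L/IV-1 ? III-1×III-2: LL|Ll|ll
⇒ L over [I-1,I-2,II-1,II-2,II-3,III-1,III-2,III-3,III-4,IV-1]: 871 consistent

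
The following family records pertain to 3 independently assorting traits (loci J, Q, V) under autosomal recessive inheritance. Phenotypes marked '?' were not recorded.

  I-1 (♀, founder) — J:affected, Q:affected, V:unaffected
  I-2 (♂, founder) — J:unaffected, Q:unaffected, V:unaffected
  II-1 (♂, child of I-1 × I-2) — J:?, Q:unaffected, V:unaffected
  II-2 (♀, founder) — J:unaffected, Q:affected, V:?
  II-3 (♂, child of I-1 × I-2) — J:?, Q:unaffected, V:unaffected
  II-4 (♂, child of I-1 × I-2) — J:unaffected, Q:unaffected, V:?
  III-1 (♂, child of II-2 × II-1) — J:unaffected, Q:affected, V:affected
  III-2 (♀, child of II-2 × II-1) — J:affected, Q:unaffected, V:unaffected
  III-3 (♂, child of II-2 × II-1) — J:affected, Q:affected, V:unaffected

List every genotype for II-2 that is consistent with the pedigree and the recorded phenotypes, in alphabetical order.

II-2 ∈ {Jj qq Vv, Jj qq vv}

J/I-1 aff ·: jj
J/I-2 un ·: JJ|Jj
J/II-1 ? I-1×I-2: Jj|jj
J/II-2 un ·: Jj
J/II-3 ? I-1×I-2: Jj|jj
J/II-4 un I-1×I-2: Jj
J/III-1 un II-2×II-1: JJ|Jj
J/III-2 aff II-2×II-1: jj
J/III-3 aff II-2×II-1: jj
⇒ J over [I-1,I-2,II-1,II-2,II-3,II-4,III-1,III-2,III-3]: 8 consistent
Q/I-1 aff ·: qq
Q/I-2 un ·: QQ|Qq
Q/II-1 un I-1×I-2: Qq
Q/II-2 aff ·: qq
Q/II-3 un I-1×I-2: Qq
Q/II-4 un I-1×I-2: Qq
Q/III-1 aff II-2×II-1: qq
Q/III-2 un II-2×II-1: Qq
Q/III-3 aff II-2×II-1: qq
⇒ Q over [I-1,I-2,II-1,II-2,II-3,II-4,III-1,III-2,III-3]: 2 consistent
V/I-1 un ·: VV|Vv
V/I-2 un ·: VV|Vv
V/II-1 un I-1×I-2: Vv
V/II-2 ? ·: Vv|vv
V/II-3 un I-1×I-2: VV|Vv
V/II-4 ? I-1×I-2: VV|Vv|vv
V/III-1 aff II-2×II-1: vv
V/III-2 un II-2×II-1: VV|Vv
V/III-3 un II-2×II-1: VV|Vv
⇒ V over [I-1,I-2,II-1,II-2,II-3,II-4,III-1,III-2,III-3]: 70 consistent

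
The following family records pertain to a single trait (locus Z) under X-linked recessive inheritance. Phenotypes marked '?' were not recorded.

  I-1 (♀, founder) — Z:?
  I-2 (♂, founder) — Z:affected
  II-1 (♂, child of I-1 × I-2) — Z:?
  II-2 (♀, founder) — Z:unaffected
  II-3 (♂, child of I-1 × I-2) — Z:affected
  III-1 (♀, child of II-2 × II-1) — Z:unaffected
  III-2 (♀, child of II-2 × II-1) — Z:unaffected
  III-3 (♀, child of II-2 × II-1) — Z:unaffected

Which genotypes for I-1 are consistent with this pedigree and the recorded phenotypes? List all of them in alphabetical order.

Z/I-1 ? ·: X^ZX^z|X^zX^z
Z/I-2 aff ·: X^zY
Z/II-1 ? I-1×I-2: X^ZY|X^zY
Z/II-2 un ·: X^ZX^Z|X^ZX^z
Z/II-3 aff I-1×I-2: X^zY
Z/III-1 un II-2×II-1: X^ZX^Z|X^ZX^z
Z/III-2 un II-2×II-1: X^ZX^Z|X^ZX^z
Z/III-3 un II-2×II-1: X^ZX^Z|X^ZX^z
⇒ Z over [I-1,I-2,II-1,II-2,II-3,III-1,III-2,III-3]: 13 consistent

I-1 ∈ {X^ZX^z, X^zX^z}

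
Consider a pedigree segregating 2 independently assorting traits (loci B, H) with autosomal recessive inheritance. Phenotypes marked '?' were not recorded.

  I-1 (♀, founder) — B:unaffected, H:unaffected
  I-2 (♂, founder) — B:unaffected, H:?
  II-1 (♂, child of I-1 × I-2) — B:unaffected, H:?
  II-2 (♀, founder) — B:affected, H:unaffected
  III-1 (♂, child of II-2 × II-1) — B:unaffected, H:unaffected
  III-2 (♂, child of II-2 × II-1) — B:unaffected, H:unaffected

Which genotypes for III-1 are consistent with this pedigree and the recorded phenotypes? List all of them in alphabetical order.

B/I-1 un ·: BB|Bb
B/I-2 un ·: BB|Bb
B/II-1 un I-1×I-2: BB|Bb
B/II-2 aff ·: bb
B/III-1 un II-2×II-1: Bb
B/III-2 un II-2×II-1: Bb
⇒ B over [I-1,I-2,II-1,II-2,III-1,III-2]: 7 consistent
H/I-1 un ·: HH|Hh
H/I-2 ? ·: HH|Hh|hh
H/II-1 ? I-1×I-2: HH|Hh|hh
H/II-2 un ·: HH|Hh
H/III-1 un II-2×II-1: HH|Hh
H/III-2 un II-2×II-1: HH|Hh
⇒ H over [I-1,I-2,II-1,II-2,III-1,III-2]: 64 consistent

III-1 ∈ {Bb HH, Bb Hh}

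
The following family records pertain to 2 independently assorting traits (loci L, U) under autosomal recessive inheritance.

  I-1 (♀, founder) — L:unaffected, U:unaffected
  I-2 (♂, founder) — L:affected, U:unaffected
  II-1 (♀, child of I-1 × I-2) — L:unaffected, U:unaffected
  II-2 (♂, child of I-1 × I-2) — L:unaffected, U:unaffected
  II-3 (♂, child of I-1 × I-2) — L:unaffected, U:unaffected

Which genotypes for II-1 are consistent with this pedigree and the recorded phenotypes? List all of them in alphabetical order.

L/I-1 un ·: LL|Ll
L/I-2 aff ·: ll
L/II-1 un I-1×I-2: Ll
L/II-2 un I-1×I-2: Ll
L/II-3 un I-1×I-2: Ll
⇒ L over [I-1,I-2,II-1,II-2,II-3]: 2 consistent
U/I-1 un ·: UU|Uu
U/I-2 un ·: UU|Uu
U/II-1 un I-1×I-2: UU|Uu
U/II-2 un I-1×I-2: UU|Uu
U/II-3 un I-1×I-2: UU|Uu
⇒ U over [I-1,I-2,II-1,II-2,II-3]: 25 consistent

II-1 ∈ {Ll UU, Ll Uu}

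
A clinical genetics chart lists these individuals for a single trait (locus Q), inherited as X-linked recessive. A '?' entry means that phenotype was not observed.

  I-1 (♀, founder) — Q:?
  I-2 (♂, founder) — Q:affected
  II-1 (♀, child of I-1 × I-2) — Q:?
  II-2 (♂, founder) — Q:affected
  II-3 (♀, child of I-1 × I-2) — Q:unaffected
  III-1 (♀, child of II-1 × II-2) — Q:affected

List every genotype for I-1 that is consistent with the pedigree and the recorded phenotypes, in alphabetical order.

Q/I-1 ? ·: X^QX^Q|X^QX^q
Q/I-2 aff ·: X^qY
Q/II-1 ? I-1×I-2: X^QX^q|X^qX^q
Q/II-2 aff ·: X^qY
Q/II-3 un I-1×I-2: X^QX^q
Q/III-1 aff II-1×II-2: X^qX^q
⇒ Q over [I-1,I-2,II-1,II-2,II-3,III-1]: 3 consistent

I-1 ∈ {X^QX^Q, X^QX^q}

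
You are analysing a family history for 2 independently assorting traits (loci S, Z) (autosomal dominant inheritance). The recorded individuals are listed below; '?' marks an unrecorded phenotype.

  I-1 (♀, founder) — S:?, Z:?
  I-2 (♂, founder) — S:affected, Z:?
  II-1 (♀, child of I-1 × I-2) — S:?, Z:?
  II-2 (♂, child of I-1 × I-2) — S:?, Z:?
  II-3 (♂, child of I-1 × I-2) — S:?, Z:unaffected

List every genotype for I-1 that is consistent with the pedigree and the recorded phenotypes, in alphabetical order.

S/I-1 ? ·: ss|Ss|SS
S/I-2 aff ·: Ss|SS
S/II-1 ? I-1×I-2: ss|Ss|SS
S/II-2 ? I-1×I-2: ss|Ss|SS
S/II-3 ? I-1×I-2: ss|Ss|SS
⇒ S over [I-1,I-2,II-1,II-2,II-3]: 53 consistent
Z/I-1 ? ·: zz|Zz
Z/I-2 ? ·: zz|Zz
Z/II-1 ? I-1×I-2: zz|Zz|ZZ
Z/II-2 ? I-1×I-2: zz|Zz|ZZ
Z/II-3 un I-1×I-2: zz
⇒ Z over [I-1,I-2,II-1,II-2,II-3]: 18 consistent

I-1 ∈ {SS Zz, SS zz, Ss Zz, Ss zz, ss Zz, ss zz}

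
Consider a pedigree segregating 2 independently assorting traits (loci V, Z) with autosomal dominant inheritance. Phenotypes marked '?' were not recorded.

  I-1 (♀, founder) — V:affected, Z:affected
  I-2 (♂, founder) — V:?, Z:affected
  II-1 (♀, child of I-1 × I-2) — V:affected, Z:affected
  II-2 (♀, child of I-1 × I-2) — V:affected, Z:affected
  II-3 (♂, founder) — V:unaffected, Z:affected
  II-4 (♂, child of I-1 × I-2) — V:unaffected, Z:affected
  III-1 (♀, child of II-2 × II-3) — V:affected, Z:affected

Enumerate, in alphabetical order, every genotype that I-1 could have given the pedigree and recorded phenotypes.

V/I-1 aff ·: Vv
V/I-2 ? ·: vv|Vv
V/II-1 aff I-1×I-2: Vv|VV
V/II-2 aff I-1×I-2: Vv|VV
V/II-3 un ·: vv
V/II-4 un I-1×I-2: vv
V/III-1 aff II-2×II-3: Vv
⇒ V over [I-1,I-2,II-1,II-2,II-3,II-4,III-1]: 5 consistent
Z/I-1 aff ·: Zz|ZZ
Z/I-2 aff ·: Zz|ZZ
Z/II-1 aff I-1×I-2: Zz|ZZ
Z/II-2 aff I-1×I-2: Zz|ZZ
Z/II-3 aff ·: Zz|ZZ
Z/II-4 aff I-1×I-2: Zz|ZZ
Z/III-1 aff II-2×II-3: Zz|ZZ
⇒ Z over [I-1,I-2,II-1,II-2,II-3,II-4,III-1]: 87 consistent

I-1 ∈ {Vv ZZ, Vv Zz}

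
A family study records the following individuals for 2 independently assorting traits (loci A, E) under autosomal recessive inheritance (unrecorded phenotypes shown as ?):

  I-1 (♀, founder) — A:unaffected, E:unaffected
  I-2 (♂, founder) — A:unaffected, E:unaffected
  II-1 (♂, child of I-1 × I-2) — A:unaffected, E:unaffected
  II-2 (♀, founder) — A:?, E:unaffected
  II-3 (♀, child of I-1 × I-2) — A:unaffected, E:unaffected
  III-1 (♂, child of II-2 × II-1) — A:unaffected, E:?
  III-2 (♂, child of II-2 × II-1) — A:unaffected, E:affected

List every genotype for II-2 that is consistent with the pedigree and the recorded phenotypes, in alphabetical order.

II-2 ∈ {AA Ee, Aa Ee, aa Ee}

A/I-1 un ·: AA|Aa
A/I-2 un ·: AA|Aa
A/II-1 un I-1×I-2: AA|Aa
A/II-2 ? ·: AA|Aa|aa
A/II-3 un I-1×I-2: AA|Aa
A/III-1 un II-2×II-1: AA|Aa
A/III-2 un II-2×II-1: AA|Aa
⇒ A over [I-1,I-2,II-1,II-2,II-3,III-1,III-2]: 96 consistent
E/I-1 un ·: EE|Ee
E/I-2 un ·: EE|Ee
E/II-1 un I-1×I-2: Ee
E/II-2 un ·: Ee
E/II-3 un I-1×I-2: EE|Ee
E/III-1 ? II-2×II-1: EE|Ee|ee
E/III-2 aff II-2×II-1: ee
⇒ E over [I-1,I-2,II-1,II-2,II-3,III-1,III-2]: 18 consistent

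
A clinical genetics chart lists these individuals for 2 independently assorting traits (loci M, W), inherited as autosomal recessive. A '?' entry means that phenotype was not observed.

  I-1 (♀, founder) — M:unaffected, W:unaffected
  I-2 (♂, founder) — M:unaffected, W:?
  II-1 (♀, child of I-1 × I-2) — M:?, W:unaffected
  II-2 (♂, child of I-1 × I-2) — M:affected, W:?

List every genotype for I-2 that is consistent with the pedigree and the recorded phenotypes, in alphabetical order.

I-2 ∈ {Mm WW, Mm Ww, Mm ww}

M/I-1 un ·: Mm
M/I-2 un ·: Mm
M/II-1 ? I-1×I-2: MM|Mm|mm
M/II-2 aff I-1×I-2: mm
⇒ M over [I-1,I-2,II-1,II-2]: 3 consistent
W/I-1 un ·: WW|Ww
W/I-2 ? ·: WW|Ww|ww
W/II-1 un I-1×I-2: WW|Ww
W/II-2 ? I-1×I-2: WW|Ww|ww
⇒ W over [I-1,I-2,II-1,II-2]: 18 consistent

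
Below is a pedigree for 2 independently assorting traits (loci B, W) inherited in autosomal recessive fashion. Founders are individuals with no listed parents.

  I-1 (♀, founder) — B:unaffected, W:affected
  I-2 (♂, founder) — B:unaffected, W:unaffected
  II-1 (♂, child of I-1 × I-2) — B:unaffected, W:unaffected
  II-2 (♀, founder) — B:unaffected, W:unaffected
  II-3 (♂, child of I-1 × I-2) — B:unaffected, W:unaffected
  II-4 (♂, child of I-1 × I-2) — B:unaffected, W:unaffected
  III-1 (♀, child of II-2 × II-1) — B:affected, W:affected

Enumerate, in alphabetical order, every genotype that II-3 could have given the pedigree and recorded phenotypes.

B/I-1 un ·: BB|Bb
B/I-2 un ·: BB|Bb
B/II-1 un I-1×I-2: Bb
B/II-2 un ·: Bb
B/II-3 un I-1×I-2: BB|Bb
B/II-4 un I-1×I-2: BB|Bb
B/III-1 aff II-2×II-1: bb
⇒ B over [I-1,I-2,II-1,II-2,II-3,II-4,III-1]: 12 consistent
W/I-1 aff ·: ww
W/I-2 un ·: WW|Ww
W/II-1 un I-1×I-2: Ww
W/II-2 un ·: Ww
W/II-3 un I-1×I-2: Ww
W/II-4 un I-1×I-2: Ww
W/III-1 aff II-2×II-1: ww
⇒ W over [I-1,I-2,II-1,II-2,II-3,II-4,III-1]: 2 consistent

II-3 ∈ {BB Ww, Bb Ww}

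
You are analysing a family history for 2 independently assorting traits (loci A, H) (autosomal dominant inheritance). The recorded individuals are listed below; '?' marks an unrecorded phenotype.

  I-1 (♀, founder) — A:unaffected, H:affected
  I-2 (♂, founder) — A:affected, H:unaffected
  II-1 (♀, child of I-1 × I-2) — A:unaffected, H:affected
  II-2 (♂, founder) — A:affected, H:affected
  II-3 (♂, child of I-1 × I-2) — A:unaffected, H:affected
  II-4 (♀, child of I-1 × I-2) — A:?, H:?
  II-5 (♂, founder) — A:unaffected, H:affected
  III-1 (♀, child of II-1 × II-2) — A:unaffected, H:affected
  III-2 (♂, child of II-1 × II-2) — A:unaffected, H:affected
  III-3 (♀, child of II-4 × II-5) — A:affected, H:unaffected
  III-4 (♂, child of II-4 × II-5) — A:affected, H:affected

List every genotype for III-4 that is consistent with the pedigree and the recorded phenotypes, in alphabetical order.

A/I-1 un ·: aa
A/I-2 aff ·: Aa
A/II-1 un I-1×I-2: aa
A/II-2 aff ·: Aa
A/II-3 un I-1×I-2: aa
A/II-4 ? I-1×I-2: Aa
A/II-5 un ·: aa
A/III-1 un II-1×II-2: aa
A/III-2 un II-1×II-2: aa
A/III-3 aff II-4×II-5: Aa
A/III-4 aff II-4×II-5: Aa
⇒ A over [I-1,I-2,II-1,II-2,II-3,II-4,II-5,III-1,III-2,III-3,III-4]: 1 consistent
H/I-1 aff ·: Hh|HH
H/I-2 un ·: hh
H/II-1 aff I-1×I-2: Hh
H/II-2 aff ·: Hh|HH
H/II-3 aff I-1×I-2: Hh
H/II-4 ? I-1×I-2: hh|Hh
H/II-5 aff ·: Hh
H/III-1 aff II-1×II-2: Hh|HH
H/III-2 aff II-1×II-2: Hh|HH
H/III-3 un II-4×II-5: hh
H/III-4 aff II-4×II-5: Hh|HH
⇒ H over [I-1,I-2,II-1,II-2,II-3,II-4,II-5,III-1,III-2,III-3,III-4]: 40 consistent

III-4 ∈ {Aa HH, Aa Hh}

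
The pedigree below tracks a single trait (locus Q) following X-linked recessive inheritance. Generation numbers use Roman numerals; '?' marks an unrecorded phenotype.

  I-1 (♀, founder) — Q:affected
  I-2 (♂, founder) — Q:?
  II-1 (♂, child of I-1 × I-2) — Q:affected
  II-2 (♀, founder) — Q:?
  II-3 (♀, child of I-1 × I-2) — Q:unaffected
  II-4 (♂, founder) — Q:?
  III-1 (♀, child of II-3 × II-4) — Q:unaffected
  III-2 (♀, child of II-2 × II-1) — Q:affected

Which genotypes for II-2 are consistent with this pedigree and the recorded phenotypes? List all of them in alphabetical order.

II-2 ∈ {X^QX^q, X^qX^q}

Q/I-1 aff ·: X^qX^q
Q/I-2 ? ·: X^QY
Q/II-1 aff I-1×I-2: X^qY
Q/II-2 ? ·: X^QX^q|X^qX^q
Q/II-3 un I-1×I-2: X^QX^q
Q/II-4 ? ·: X^QY|X^qY
Q/III-1 un II-3×II-4: X^QX^Q|X^QX^q
Q/III-2 aff II-2×II-1: X^qX^q
⇒ Q over [I-1,I-2,II-1,II-2,II-3,II-4,III-1,III-2]: 6 consistent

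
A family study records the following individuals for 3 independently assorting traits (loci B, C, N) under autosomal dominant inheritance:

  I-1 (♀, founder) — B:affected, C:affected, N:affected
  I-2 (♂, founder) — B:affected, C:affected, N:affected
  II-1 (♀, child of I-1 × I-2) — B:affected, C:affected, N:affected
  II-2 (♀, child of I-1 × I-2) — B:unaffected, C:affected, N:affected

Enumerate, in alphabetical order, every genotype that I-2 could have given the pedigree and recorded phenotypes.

I-2 ∈ {Bb CC NN, Bb CC Nn, Bb Cc NN, Bb Cc Nn}

B/I-1 aff ·: Bb
B/I-2 aff ·: Bb
B/II-1 aff I-1×I-2: Bb|BB
B/II-2 un I-1×I-2: bb
⇒ B over [I-1,I-2,II-1,II-2]: 2 consistent
C/I-1 aff ·: Cc|CC
C/I-2 aff ·: Cc|CC
C/II-1 aff I-1×I-2: Cc|CC
C/II-2 aff I-1×I-2: Cc|CC
⇒ C over [I-1,I-2,II-1,II-2]: 13 consistent
N/I-1 aff ·: Nn|NN
N/I-2 aff ·: Nn|NN
N/II-1 aff I-1×I-2: Nn|NN
N/II-2 aff I-1×I-2: Nn|NN
⇒ N over [I-1,I-2,II-1,II-2]: 13 consistent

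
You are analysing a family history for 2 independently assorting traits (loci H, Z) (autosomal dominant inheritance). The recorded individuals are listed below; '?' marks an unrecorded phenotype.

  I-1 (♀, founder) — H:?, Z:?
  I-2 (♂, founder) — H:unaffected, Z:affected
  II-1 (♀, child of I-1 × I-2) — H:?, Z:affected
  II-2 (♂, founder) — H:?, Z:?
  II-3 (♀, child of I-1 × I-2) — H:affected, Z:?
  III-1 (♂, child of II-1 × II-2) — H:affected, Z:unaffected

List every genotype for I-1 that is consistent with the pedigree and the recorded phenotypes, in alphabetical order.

I-1 ∈ {HH ZZ, HH Zz, HH zz, Hh ZZ, Hh Zz, Hh zz}

H/I-1 ? ·: Hh|HH
H/I-2 un ·: hh
H/II-1 ? I-1×I-2: hh|Hh
H/II-2 ? ·: hh|Hh|HH
H/II-3 aff I-1×I-2: Hh
H/III-1 aff II-1×II-2: Hh|HH
⇒ H over [I-1,I-2,II-1,II-2,II-3,III-1]: 12 consistent
Z/I-1 ? ·: zz|Zz|ZZ
Z/I-2 aff ·: Zz|ZZ
Z/II-1 aff I-1×I-2: Zz
Z/II-2 ? ·: zz|Zz
Z/II-3 ? I-1×I-2: zz|Zz|ZZ
Z/III-1 un II-1×II-2: zz
⇒ Z over [I-1,I-2,II-1,II-2,II-3,III-1]: 20 consistent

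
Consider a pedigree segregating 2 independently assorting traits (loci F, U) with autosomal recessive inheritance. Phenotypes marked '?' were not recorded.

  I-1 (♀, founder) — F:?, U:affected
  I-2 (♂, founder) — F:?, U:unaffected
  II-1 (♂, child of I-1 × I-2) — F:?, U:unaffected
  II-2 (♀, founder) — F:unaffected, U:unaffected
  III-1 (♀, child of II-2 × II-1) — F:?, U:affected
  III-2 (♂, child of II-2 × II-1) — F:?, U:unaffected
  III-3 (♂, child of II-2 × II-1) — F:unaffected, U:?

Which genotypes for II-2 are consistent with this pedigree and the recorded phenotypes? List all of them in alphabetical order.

II-2 ∈ {FF Uu, Ff Uu}

F/I-1 ? ·: FF|Ff|ff
F/I-2 ? ·: FF|Ff|ff
F/II-1 ? I-1×I-2: FF|Ff|ff
F/II-2 un ·: FF|Ff
F/III-1 ? II-2×II-1: FF|Ff|ff
F/III-2 ? II-2×II-1: FF|Ff|ff
F/III-3 un II-2×II-1: FF|Ff
⇒ F over [I-1,I-2,II-1,II-2,III-1,III-2,III-3]: 238 consistent
U/I-1 aff ·: uu
U/I-2 un ·: UU|Uu
U/II-1 un I-1×I-2: Uu
U/II-2 un ·: Uu
U/III-1 aff II-2×II-1: uu
U/III-2 un II-2×II-1: UU|Uu
U/III-3 ? II-2×II-1: UU|Uu|uu
⇒ U over [I-1,I-2,II-1,II-2,III-1,III-2,III-3]: 12 consistent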